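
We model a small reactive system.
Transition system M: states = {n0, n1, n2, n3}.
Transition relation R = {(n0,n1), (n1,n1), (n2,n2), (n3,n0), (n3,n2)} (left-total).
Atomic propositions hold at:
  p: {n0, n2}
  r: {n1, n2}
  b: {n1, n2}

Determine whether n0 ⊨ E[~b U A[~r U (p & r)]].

Sat(~b) = {n0, n3}
Sat(~r) = {n0, n3}
Sat(p & r) = {n2}
A[~r U (p & r)]: least fixpoint, start Z0 = Sat((p & r)) = {n2}, add states in Sat(~r) with every successor in Z. Already a fixed point.
Sat(A[~r U (p & r)]) = {n2}
E[~b U A[~r U (p & r)]]: least fixpoint, start Z0 = Sat(A[~r U (p & r)]) = {n2}, add states in Sat(~b) with some successor in Z. Z1 = {n2, n3}; fixed.
Sat(E[~b U A[~r U (p & r)]]) = {n2, n3}
n0 ∉ Sat(E[~b U A[~r U (p & r)]]) = {n2, n3}, so the formula does not hold at n0.

No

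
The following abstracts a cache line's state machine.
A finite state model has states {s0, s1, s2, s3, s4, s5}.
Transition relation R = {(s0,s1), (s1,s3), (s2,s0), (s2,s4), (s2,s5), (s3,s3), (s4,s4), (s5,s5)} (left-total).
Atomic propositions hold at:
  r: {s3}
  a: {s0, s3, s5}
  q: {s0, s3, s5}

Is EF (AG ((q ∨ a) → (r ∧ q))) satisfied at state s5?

No

Sat(q ∨ a) = {s0, s3, s5}
Sat(r ∧ q) = {s3}
Sat((q ∨ a) → (r ∧ q)) = {s1, s2, s3, s4}
AG ((q ∨ a) → (r ∧ q)): greatest fixpoint, start Z0 = {s1, s2, s3, s4}, keep only states in Sat with every successor in Z. Z1 = {s1, s3, s4}; fixed.
Sat(AG ((q ∨ a) → (r ∧ q))) = {s1, s3, s4}
EF (AG ((q ∨ a) → (r ∧ q))): least fixpoint, start Z0 = {s1, s3, s4}, add states with some successor in Z. Z1 = {s0, s1, s2, s3, s4}; fixed.
Sat(EF (AG ((q ∨ a) → (r ∧ q)))) = {s0, s1, s2, s3, s4}
s5 ∉ Sat(EF (AG ((q ∨ a) → (r ∧ q)))) = {s0, s1, s2, s3, s4}, so the formula does not hold at s5.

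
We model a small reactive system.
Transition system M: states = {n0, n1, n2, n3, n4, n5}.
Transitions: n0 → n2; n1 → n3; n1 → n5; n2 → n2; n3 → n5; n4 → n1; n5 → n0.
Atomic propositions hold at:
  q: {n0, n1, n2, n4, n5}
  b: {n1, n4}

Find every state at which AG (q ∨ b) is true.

{n0, n2, n5}

Sat(q ∨ b) = {n0, n1, n2, n4, n5}
AG (q ∨ b): greatest fixpoint, start Z0 = {n0, n1, n2, n4, n5}, keep only states in Sat with every successor in Z. Z1 = {n0, n2, n4, n5}; Z2 = {n0, n2, n5}; fixed.
Sat(AG (q ∨ b)) = {n0, n2, n5}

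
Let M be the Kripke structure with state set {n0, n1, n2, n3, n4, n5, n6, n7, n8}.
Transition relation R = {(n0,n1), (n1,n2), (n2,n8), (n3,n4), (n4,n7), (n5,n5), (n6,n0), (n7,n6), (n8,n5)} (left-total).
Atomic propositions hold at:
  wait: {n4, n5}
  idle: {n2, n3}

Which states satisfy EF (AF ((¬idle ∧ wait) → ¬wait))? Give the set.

Sat(¬idle) = {n0, n1, n4, n5, n6, n7, n8}
Sat(¬idle ∧ wait) = {n4, n5}
Sat(¬wait) = {n0, n1, n2, n3, n6, n7, n8}
Sat((¬idle ∧ wait) → ¬wait) = {n0, n1, n2, n3, n6, n7, n8}
AF ((¬idle ∧ wait) → ¬wait): least fixpoint, start Z0 = {n0, n1, n2, n3, n6, n7, n8}, add states with every successor in Z. Z1 = {n0, n1, n2, n3, n4, n6, n7, n8}; fixed.
Sat(AF ((¬idle ∧ wait) → ¬wait)) = {n0, n1, n2, n3, n4, n6, n7, n8}
EF (AF ((¬idle ∧ wait) → ¬wait)): least fixpoint, start Z0 = {n0, n1, n2, n3, n4, n6, n7, n8}, add states with some successor in Z. Already a fixed point.
Sat(EF (AF ((¬idle ∧ wait) → ¬wait))) = {n0, n1, n2, n3, n4, n6, n7, n8}

{n0, n1, n2, n3, n4, n6, n7, n8}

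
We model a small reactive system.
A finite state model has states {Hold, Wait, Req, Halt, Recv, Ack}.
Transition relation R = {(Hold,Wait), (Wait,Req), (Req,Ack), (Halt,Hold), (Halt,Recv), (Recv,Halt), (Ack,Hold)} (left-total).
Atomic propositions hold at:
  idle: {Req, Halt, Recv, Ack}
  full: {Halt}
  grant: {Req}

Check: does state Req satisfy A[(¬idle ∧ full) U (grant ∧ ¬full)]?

Yes

Sat(¬idle) = {Hold, Wait}
Sat(¬idle ∧ full) = ∅
Sat(¬full) = {Hold, Wait, Req, Recv, Ack}
Sat(grant ∧ ¬full) = {Req}
A[(¬idle ∧ full) U (grant ∧ ¬full)]: least fixpoint, start Z0 = Sat((grant ∧ ¬full)) = {Req}, add states in Sat(¬idle ∧ full) with every successor in Z. Already a fixed point.
Sat(A[(¬idle ∧ full) U (grant ∧ ¬full)]) = {Req}
Req ∈ Sat(A[(¬idle ∧ full) U (grant ∧ ¬full)]) = {Req}, so the formula holds at Req.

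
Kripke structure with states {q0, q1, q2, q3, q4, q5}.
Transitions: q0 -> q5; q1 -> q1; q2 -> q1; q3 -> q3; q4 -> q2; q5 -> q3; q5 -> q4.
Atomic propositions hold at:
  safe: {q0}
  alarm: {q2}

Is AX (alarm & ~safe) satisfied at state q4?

Sat(~safe) = {q1, q2, q3, q4, q5}
Sat(alarm & ~safe) = {q2}
Sat(AX (alarm & ~safe)) = {s : every successor in {q2}} = {q4}
q4 ∈ Sat(AX (alarm & ~safe)) = {q4}, so the formula holds at q4.

Yes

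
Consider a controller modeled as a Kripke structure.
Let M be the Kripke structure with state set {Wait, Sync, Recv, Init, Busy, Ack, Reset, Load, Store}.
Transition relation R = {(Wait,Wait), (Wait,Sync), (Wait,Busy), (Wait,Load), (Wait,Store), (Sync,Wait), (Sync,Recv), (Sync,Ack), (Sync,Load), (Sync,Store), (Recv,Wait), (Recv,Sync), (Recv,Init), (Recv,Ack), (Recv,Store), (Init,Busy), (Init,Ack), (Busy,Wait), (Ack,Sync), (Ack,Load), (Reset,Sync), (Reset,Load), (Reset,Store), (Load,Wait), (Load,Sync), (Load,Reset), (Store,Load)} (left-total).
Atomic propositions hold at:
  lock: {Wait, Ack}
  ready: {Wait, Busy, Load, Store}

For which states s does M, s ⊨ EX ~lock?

{Wait, Sync, Recv, Init, Ack, Reset, Load, Store}

Sat(~lock) = {Sync, Recv, Init, Busy, Reset, Load, Store}
Sat(EX ~lock) = {s : some successor in {Sync, Recv, Init, Busy, Reset, Load, Store}} = {Wait, Sync, Recv, Init, Ack, Reset, Load, Store}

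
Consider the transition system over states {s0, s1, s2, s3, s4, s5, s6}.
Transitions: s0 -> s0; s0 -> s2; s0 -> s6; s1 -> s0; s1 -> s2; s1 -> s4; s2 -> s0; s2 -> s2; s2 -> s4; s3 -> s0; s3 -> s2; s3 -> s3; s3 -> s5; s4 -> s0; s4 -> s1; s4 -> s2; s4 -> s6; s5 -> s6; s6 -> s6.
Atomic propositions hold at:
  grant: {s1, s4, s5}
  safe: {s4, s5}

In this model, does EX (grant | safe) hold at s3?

Yes

Sat(grant | safe) = {s1, s4, s5}
Sat(EX (grant | safe)) = {s : some successor in {s1, s4, s5}} = {s1, s2, s3, s4}
s3 ∈ Sat(EX (grant | safe)) = {s1, s2, s3, s4}, so the formula holds at s3.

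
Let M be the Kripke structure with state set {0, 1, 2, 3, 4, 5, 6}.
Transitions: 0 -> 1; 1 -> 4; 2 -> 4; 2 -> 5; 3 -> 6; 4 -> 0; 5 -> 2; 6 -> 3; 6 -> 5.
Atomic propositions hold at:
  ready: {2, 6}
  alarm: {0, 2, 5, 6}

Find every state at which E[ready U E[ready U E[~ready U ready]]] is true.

Sat(~ready) = {0, 1, 3, 4, 5}
E[~ready U ready]: least fixpoint, start Z0 = Sat(ready) = {2, 6}, add states in Sat(~ready) with some successor in Z. Z1 = {2, 3, 5, 6}; fixed.
Sat(E[~ready U ready]) = {2, 3, 5, 6}
E[ready U E[~ready U ready]]: least fixpoint, start Z0 = Sat(E[~ready U ready]) = {2, 3, 5, 6}, add states in Sat(ready) with some successor in Z. Already a fixed point.
Sat(E[ready U E[~ready U ready]]) = {2, 3, 5, 6}
E[ready U E[ready U E[~ready U ready]]]: least fixpoint, start Z0 = Sat(E[ready U E[~ready U ready]]) = {2, 3, 5, 6}, add states in Sat(ready) with some successor in Z. Already a fixed point.
Sat(E[ready U E[ready U E[~ready U ready]]]) = {2, 3, 5, 6}

{2, 3, 5, 6}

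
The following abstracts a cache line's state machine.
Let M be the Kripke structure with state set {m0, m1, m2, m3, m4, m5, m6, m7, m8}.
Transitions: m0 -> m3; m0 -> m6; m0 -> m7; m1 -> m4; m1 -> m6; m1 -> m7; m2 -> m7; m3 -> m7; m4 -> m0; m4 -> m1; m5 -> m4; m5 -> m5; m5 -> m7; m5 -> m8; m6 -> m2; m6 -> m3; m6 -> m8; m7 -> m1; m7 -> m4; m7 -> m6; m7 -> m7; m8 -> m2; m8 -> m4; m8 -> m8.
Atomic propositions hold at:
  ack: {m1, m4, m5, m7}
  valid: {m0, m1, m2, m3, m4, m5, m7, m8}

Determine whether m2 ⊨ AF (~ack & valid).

Yes

Sat(~ack) = {m0, m2, m3, m6, m8}
Sat(~ack & valid) = {m0, m2, m3, m8}
AF (~ack & valid): least fixpoint, start Z0 = {m0, m2, m3, m8}, add states with every successor in Z. Z1 = {m0, m2, m3, m6, m8}; fixed.
Sat(AF (~ack & valid)) = {m0, m2, m3, m6, m8}
m2 ∈ Sat(AF (~ack & valid)) = {m0, m2, m3, m6, m8}, so the formula holds at m2.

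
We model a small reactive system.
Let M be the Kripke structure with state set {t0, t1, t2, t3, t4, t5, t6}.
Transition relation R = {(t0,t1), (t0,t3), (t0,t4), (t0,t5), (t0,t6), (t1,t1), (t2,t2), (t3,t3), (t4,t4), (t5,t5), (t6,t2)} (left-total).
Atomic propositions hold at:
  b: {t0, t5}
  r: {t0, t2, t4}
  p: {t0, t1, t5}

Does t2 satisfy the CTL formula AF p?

No

AF p: least fixpoint, start Z0 = {t0, t1, t5}, add states with every successor in Z. Already a fixed point.
Sat(AF p) = {t0, t1, t5}
t2 ∉ Sat(AF p) = {t0, t1, t5}, so the formula does not hold at t2.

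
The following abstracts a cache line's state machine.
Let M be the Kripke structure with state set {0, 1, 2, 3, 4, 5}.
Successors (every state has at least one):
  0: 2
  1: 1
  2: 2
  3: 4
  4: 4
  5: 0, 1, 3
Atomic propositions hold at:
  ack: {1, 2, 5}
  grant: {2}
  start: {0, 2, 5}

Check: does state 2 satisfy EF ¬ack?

No

Sat(¬ack) = {0, 3, 4}
EF ¬ack: least fixpoint, start Z0 = {0, 3, 4}, add states with some successor in Z. Z1 = {0, 3, 4, 5}; fixed.
Sat(EF ¬ack) = {0, 3, 4, 5}
2 ∉ Sat(EF ¬ack) = {0, 3, 4, 5}, so the formula does not hold at 2.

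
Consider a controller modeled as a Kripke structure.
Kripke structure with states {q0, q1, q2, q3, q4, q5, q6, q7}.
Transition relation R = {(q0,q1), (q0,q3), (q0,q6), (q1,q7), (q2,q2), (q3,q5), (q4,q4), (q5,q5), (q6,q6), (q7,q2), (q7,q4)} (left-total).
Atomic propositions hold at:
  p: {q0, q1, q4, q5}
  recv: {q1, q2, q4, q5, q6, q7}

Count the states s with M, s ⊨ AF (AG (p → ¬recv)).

2

Sat(¬recv) = {q0, q3}
Sat(p → ¬recv) = {q0, q2, q3, q6, q7}
AG (p → ¬recv): greatest fixpoint, start Z0 = {q0, q2, q3, q6, q7}, keep only states in Sat with every successor in Z. Z1 = {q2, q6}; fixed.
Sat(AG (p → ¬recv)) = {q2, q6}
AF (AG (p → ¬recv)): least fixpoint, start Z0 = {q2, q6}, add states with every successor in Z. Already a fixed point.
Sat(AF (AG (p → ¬recv))) = {q2, q6}
|Sat(AF (AG (p → ¬recv)))| = |{q2, q6}| = 2.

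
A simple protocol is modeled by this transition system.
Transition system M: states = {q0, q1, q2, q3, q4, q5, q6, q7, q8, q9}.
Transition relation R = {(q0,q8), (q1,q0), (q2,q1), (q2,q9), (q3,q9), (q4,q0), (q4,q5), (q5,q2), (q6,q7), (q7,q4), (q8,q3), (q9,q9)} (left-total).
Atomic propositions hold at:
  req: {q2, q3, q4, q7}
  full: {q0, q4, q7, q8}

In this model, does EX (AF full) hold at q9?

AF full: least fixpoint, start Z0 = {q0, q4, q7, q8}, add states with every successor in Z. Z1 = {q0, q1, q4, q6, q7, q8}; fixed.
Sat(AF full) = {q0, q1, q4, q6, q7, q8}
Sat(EX (AF full)) = {s : some successor in {q0, q1, q4, q6, q7, q8}} = {q0, q1, q2, q4, q6, q7}
q9 ∉ Sat(EX (AF full)) = {q0, q1, q2, q4, q6, q7}, so the formula does not hold at q9.

No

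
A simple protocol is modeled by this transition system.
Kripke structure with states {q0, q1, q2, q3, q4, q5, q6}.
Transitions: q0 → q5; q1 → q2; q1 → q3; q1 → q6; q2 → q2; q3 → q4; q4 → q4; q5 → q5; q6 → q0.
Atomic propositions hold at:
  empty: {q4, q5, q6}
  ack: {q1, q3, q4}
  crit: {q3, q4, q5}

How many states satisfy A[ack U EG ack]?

EG ack: greatest fixpoint, start Z0 = {q1, q3, q4}, keep only states in Sat with some successor in Z. Already a fixed point.
Sat(EG ack) = {q1, q3, q4}
A[ack U EG ack]: least fixpoint, start Z0 = Sat(EG ack) = {q1, q3, q4}, add states in Sat(ack) with every successor in Z. Already a fixed point.
Sat(A[ack U EG ack]) = {q1, q3, q4}
|Sat(A[ack U EG ack])| = |{q1, q3, q4}| = 3.

3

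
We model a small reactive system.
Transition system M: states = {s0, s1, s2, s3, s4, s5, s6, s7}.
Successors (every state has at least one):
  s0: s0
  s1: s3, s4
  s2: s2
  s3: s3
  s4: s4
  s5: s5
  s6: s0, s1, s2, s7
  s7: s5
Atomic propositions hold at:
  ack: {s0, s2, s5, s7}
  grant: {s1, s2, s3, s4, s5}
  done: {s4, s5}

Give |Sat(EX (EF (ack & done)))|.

3

Sat(ack & done) = {s5}
EF (ack & done): least fixpoint, start Z0 = {s5}, add states with some successor in Z. Z1 = {s5, s7}; Z2 = {s5, s6, s7}; fixed.
Sat(EF (ack & done)) = {s5, s6, s7}
Sat(EX (EF (ack & done))) = {s : some successor in {s5, s6, s7}} = {s5, s6, s7}
|Sat(EX (EF (ack & done)))| = |{s5, s6, s7}| = 3.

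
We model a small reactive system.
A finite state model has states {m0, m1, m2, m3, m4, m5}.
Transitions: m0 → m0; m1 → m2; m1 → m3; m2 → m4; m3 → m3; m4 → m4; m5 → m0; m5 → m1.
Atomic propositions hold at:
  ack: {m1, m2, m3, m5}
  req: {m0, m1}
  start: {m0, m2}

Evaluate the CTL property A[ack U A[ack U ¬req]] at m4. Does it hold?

Yes

Sat(¬req) = {m2, m3, m4, m5}
A[ack U ¬req]: least fixpoint, start Z0 = Sat(¬req) = {m2, m3, m4, m5}, add states in Sat(ack) with every successor in Z. Z1 = {m1, m2, m3, m4, m5}; fixed.
Sat(A[ack U ¬req]) = {m1, m2, m3, m4, m5}
A[ack U A[ack U ¬req]]: least fixpoint, start Z0 = Sat(A[ack U ¬req]) = {m1, m2, m3, m4, m5}, add states in Sat(ack) with every successor in Z. Already a fixed point.
Sat(A[ack U A[ack U ¬req]]) = {m1, m2, m3, m4, m5}
m4 ∈ Sat(A[ack U A[ack U ¬req]]) = {m1, m2, m3, m4, m5}, so the formula holds at m4.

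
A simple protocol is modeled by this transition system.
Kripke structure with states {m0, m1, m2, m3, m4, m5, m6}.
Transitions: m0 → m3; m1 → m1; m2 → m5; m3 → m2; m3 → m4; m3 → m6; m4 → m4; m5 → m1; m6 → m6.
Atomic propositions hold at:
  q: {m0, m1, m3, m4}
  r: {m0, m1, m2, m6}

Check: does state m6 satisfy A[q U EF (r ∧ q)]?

Sat(r ∧ q) = {m0, m1}
EF (r ∧ q): least fixpoint, start Z0 = {m0, m1}, add states with some successor in Z. Z1 = {m0, m1, m5}; Z2 = {m0, m1, m2, m5}; Z3 = {m0, m1, m2, m3, m5}; fixed.
Sat(EF (r ∧ q)) = {m0, m1, m2, m3, m5}
A[q U EF (r ∧ q)]: least fixpoint, start Z0 = Sat(EF (r ∧ q)) = {m0, m1, m2, m3, m5}, add states in Sat(q) with every successor in Z. Already a fixed point.
Sat(A[q U EF (r ∧ q)]) = {m0, m1, m2, m3, m5}
m6 ∉ Sat(A[q U EF (r ∧ q)]) = {m0, m1, m2, m3, m5}, so the formula does not hold at m6.

No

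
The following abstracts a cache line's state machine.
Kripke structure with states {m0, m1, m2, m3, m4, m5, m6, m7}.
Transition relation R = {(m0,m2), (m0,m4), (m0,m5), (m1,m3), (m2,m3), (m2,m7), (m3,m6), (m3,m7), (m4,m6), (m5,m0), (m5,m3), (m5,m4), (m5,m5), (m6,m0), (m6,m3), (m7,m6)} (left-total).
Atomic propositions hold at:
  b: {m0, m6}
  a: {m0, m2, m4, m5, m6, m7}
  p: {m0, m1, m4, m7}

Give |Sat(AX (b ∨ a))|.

4

Sat(b ∨ a) = {m0, m2, m4, m5, m6, m7}
Sat(AX (b ∨ a)) = {s : every successor in {m0, m2, m4, m5, m6, m7}} = {m0, m3, m4, m7}
|Sat(AX (b ∨ a))| = |{m0, m3, m4, m7}| = 4.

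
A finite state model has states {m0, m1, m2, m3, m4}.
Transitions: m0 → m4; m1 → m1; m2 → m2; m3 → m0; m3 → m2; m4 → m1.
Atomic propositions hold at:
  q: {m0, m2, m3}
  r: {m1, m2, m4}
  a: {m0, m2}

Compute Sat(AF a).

{m0, m2, m3}

AF a: least fixpoint, start Z0 = {m0, m2}, add states with every successor in Z. Z1 = {m0, m2, m3}; fixed.
Sat(AF a) = {m0, m2, m3}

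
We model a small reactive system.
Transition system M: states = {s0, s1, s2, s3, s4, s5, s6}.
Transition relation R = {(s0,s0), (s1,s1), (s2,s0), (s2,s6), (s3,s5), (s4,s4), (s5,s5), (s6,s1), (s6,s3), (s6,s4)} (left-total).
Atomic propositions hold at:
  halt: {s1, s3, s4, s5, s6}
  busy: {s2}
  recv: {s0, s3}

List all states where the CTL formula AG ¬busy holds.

Sat(¬busy) = {s0, s1, s3, s4, s5, s6}
AG ¬busy: greatest fixpoint, start Z0 = {s0, s1, s3, s4, s5, s6}, keep only states in Sat with every successor in Z. Already a fixed point.
Sat(AG ¬busy) = {s0, s1, s3, s4, s5, s6}

{s0, s1, s3, s4, s5, s6}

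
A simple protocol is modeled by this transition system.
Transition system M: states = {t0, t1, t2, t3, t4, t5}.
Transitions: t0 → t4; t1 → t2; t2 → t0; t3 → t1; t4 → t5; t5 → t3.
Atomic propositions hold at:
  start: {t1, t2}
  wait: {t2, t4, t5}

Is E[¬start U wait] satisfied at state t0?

Yes

Sat(¬start) = {t0, t3, t4, t5}
E[¬start U wait]: least fixpoint, start Z0 = Sat(wait) = {t2, t4, t5}, add states in Sat(¬start) with some successor in Z. Z1 = {t0, t2, t4, t5}; fixed.
Sat(E[¬start U wait]) = {t0, t2, t4, t5}
t0 ∈ Sat(E[¬start U wait]) = {t0, t2, t4, t5}, so the formula holds at t0.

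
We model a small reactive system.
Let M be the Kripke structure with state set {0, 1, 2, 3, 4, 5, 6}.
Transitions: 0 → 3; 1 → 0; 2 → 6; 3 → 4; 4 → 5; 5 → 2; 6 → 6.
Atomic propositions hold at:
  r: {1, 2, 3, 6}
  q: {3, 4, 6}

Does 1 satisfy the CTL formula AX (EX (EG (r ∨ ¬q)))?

No

Sat(¬q) = {0, 1, 2, 5}
Sat(r ∨ ¬q) = {0, 1, 2, 3, 5, 6}
EG (r ∨ ¬q): greatest fixpoint, start Z0 = {0, 1, 2, 3, 5, 6}, keep only states in Sat with some successor in Z. Z1 = {0, 1, 2, 5, 6}; Z2 = {1, 2, 5, 6}; Z3 = {2, 5, 6}; fixed.
Sat(EG (r ∨ ¬q)) = {2, 5, 6}
Sat(EX (EG (r ∨ ¬q))) = {s : some successor in {2, 5, 6}} = {2, 4, 5, 6}
Sat(AX (EX (EG (r ∨ ¬q)))) = {s : every successor in {2, 4, 5, 6}} = {2, 3, 4, 5, 6}
1 ∉ Sat(AX (EX (EG (r ∨ ¬q)))) = {2, 3, 4, 5, 6}, so the formula does not hold at 1.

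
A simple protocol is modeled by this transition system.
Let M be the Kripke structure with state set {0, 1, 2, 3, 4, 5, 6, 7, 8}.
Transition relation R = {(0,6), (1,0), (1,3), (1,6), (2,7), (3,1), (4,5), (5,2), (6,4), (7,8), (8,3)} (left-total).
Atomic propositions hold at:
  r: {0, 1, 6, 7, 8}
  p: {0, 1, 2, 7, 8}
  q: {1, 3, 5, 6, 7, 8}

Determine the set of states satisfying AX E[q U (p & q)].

Sat(p & q) = {1, 7, 8}
E[q U (p & q)]: least fixpoint, start Z0 = Sat((p & q)) = {1, 7, 8}, add states in Sat(q) with some successor in Z. Z1 = {1, 3, 7, 8}; fixed.
Sat(E[q U (p & q)]) = {1, 3, 7, 8}
Sat(AX E[q U (p & q)]) = {s : every successor in {1, 3, 7, 8}} = {2, 3, 7, 8}

{2, 3, 7, 8}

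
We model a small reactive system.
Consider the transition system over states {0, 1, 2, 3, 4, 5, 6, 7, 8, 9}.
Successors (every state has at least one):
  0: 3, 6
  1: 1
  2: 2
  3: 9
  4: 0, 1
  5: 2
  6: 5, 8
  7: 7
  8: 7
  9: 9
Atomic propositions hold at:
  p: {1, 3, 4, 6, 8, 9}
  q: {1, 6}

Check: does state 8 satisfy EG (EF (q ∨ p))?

Sat(q ∨ p) = {1, 3, 4, 6, 8, 9}
EF (q ∨ p): least fixpoint, start Z0 = {1, 3, 4, 6, 8, 9}, add states with some successor in Z. Z1 = {0, 1, 3, 4, 6, 8, 9}; fixed.
Sat(EF (q ∨ p)) = {0, 1, 3, 4, 6, 8, 9}
EG (EF (q ∨ p)): greatest fixpoint, start Z0 = {0, 1, 3, 4, 6, 8, 9}, keep only states in Sat with some successor in Z. Z1 = {0, 1, 3, 4, 6, 9}; Z2 = {0, 1, 3, 4, 9}; fixed.
Sat(EG (EF (q ∨ p))) = {0, 1, 3, 4, 9}
8 ∉ Sat(EG (EF (q ∨ p))) = {0, 1, 3, 4, 9}, so the formula does not hold at 8.

No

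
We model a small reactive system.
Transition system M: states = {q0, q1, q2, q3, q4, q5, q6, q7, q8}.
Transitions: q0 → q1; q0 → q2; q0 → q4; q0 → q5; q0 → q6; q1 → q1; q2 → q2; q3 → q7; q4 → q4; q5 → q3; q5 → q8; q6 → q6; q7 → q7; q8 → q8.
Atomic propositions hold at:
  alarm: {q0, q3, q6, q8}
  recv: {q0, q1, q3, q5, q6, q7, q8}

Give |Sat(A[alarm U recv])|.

7

A[alarm U recv]: least fixpoint, start Z0 = Sat(recv) = {q0, q1, q3, q5, q6, q7, q8}, add states in Sat(alarm) with every successor in Z. Already a fixed point.
Sat(A[alarm U recv]) = {q0, q1, q3, q5, q6, q7, q8}
|Sat(A[alarm U recv])| = |{q0, q1, q3, q5, q6, q7, q8}| = 7.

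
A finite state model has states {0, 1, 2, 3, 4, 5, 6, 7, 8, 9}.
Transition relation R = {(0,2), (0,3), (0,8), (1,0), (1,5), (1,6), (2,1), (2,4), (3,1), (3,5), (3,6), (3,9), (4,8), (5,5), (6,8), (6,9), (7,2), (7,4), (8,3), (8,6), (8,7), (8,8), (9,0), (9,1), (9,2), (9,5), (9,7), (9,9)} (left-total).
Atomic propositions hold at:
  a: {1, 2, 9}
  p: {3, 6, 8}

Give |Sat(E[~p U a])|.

5

Sat(~p) = {0, 1, 2, 4, 5, 7, 9}
E[~p U a]: least fixpoint, start Z0 = Sat(a) = {1, 2, 9}, add states in Sat(~p) with some successor in Z. Z1 = {0, 1, 2, 7, 9}; fixed.
Sat(E[~p U a]) = {0, 1, 2, 7, 9}
|Sat(E[~p U a])| = |{0, 1, 2, 7, 9}| = 5.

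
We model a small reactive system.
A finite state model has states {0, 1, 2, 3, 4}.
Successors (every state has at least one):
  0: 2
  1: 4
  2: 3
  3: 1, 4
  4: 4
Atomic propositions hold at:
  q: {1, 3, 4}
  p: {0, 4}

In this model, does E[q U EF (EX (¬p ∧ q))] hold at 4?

Sat(¬p) = {1, 2, 3}
Sat(¬p ∧ q) = {1, 3}
Sat(EX (¬p ∧ q)) = {s : some successor in {1, 3}} = {2, 3}
EF (EX (¬p ∧ q)): least fixpoint, start Z0 = {2, 3}, add states with some successor in Z. Z1 = {0, 2, 3}; fixed.
Sat(EF (EX (¬p ∧ q))) = {0, 2, 3}
E[q U EF (EX (¬p ∧ q))]: least fixpoint, start Z0 = Sat(EF (EX (¬p ∧ q))) = {0, 2, 3}, add states in Sat(q) with some successor in Z. Already a fixed point.
Sat(E[q U EF (EX (¬p ∧ q))]) = {0, 2, 3}
4 ∉ Sat(E[q U EF (EX (¬p ∧ q))]) = {0, 2, 3}, so the formula does not hold at 4.

No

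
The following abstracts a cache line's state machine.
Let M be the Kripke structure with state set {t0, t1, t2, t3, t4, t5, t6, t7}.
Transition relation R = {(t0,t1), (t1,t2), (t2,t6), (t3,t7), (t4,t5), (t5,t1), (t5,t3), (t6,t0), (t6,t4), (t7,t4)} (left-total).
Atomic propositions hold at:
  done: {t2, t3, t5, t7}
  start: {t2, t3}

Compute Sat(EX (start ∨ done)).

Sat(start ∨ done) = {t2, t3, t5, t7}
Sat(EX (start ∨ done)) = {s : some successor in {t2, t3, t5, t7}} = {t1, t3, t4, t5}

{t1, t3, t4, t5}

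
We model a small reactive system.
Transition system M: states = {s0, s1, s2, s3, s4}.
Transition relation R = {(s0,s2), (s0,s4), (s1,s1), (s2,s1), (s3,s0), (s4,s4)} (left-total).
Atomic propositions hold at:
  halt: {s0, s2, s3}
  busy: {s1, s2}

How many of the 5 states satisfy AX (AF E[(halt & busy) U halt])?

1

Sat(halt & busy) = {s2}
E[(halt & busy) U halt]: least fixpoint, start Z0 = Sat(halt) = {s0, s2, s3}, add states in Sat(halt & busy) with some successor in Z. Already a fixed point.
Sat(E[(halt & busy) U halt]) = {s0, s2, s3}
AF E[(halt & busy) U halt]: least fixpoint, start Z0 = {s0, s2, s3}, add states with every successor in Z. Already a fixed point.
Sat(AF E[(halt & busy) U halt]) = {s0, s2, s3}
Sat(AX (AF E[(halt & busy) U halt])) = {s : every successor in {s0, s2, s3}} = {s3}
|Sat(AX (AF E[(halt & busy) U halt]))| = |{s3}| = 1.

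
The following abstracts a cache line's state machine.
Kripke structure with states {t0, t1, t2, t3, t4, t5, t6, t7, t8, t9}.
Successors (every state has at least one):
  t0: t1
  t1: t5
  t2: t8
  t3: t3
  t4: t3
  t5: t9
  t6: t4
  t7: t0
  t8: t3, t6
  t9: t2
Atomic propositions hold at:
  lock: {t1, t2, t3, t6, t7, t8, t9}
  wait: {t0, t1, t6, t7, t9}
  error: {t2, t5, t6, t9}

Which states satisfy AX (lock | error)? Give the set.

Sat(lock | error) = {t1, t2, t3, t5, t6, t7, t8, t9}
Sat(AX (lock | error)) = {s : every successor in {t1, t2, t3, t5, t6, t7, t8, t9}} = {t0, t1, t2, t3, t4, t5, t8, t9}

{t0, t1, t2, t3, t4, t5, t8, t9}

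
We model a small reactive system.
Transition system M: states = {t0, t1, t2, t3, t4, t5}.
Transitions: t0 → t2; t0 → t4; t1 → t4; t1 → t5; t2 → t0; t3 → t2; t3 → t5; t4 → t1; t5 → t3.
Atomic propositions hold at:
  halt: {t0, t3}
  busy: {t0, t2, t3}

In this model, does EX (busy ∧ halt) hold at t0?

No

Sat(busy ∧ halt) = {t0, t3}
Sat(EX (busy ∧ halt)) = {s : some successor in {t0, t3}} = {t2, t5}
t0 ∉ Sat(EX (busy ∧ halt)) = {t2, t5}, so the formula does not hold at t0.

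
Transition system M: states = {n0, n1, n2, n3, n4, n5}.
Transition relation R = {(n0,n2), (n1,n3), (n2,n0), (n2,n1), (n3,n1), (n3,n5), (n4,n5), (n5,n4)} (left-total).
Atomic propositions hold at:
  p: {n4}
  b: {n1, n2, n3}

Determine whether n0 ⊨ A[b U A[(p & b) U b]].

Sat(p & b) = ∅
A[(p & b) U b]: least fixpoint, start Z0 = Sat(b) = {n1, n2, n3}, add states in Sat(p & b) with every successor in Z. Already a fixed point.
Sat(A[(p & b) U b]) = {n1, n2, n3}
A[b U A[(p & b) U b]]: least fixpoint, start Z0 = Sat(A[(p & b) U b]) = {n1, n2, n3}, add states in Sat(b) with every successor in Z. Already a fixed point.
Sat(A[b U A[(p & b) U b]]) = {n1, n2, n3}
n0 ∉ Sat(A[b U A[(p & b) U b]]) = {n1, n2, n3}, so the formula does not hold at n0.

No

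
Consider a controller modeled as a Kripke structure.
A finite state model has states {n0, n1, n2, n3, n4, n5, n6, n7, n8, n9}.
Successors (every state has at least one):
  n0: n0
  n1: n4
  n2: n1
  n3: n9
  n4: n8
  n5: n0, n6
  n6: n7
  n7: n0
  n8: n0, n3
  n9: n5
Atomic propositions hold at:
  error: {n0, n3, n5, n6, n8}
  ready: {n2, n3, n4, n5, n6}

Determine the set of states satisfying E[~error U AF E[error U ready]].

{n1, n2, n3, n4, n5, n6, n8, n9}

Sat(~error) = {n1, n2, n4, n7, n9}
E[error U ready]: least fixpoint, start Z0 = Sat(ready) = {n2, n3, n4, n5, n6}, add states in Sat(error) with some successor in Z. Z1 = {n2, n3, n4, n5, n6, n8}; fixed.
Sat(E[error U ready]) = {n2, n3, n4, n5, n6, n8}
AF E[error U ready]: least fixpoint, start Z0 = {n2, n3, n4, n5, n6, n8}, add states with every successor in Z. Z1 = {n1, n2, n3, n4, n5, n6, n8, n9}; fixed.
Sat(AF E[error U ready]) = {n1, n2, n3, n4, n5, n6, n8, n9}
E[~error U AF E[error U ready]]: least fixpoint, start Z0 = Sat(AF E[error U ready]) = {n1, n2, n3, n4, n5, n6, n8, n9}, add states in Sat(~error) with some successor in Z. Already a fixed point.
Sat(E[~error U AF E[error U ready]]) = {n1, n2, n3, n4, n5, n6, n8, n9}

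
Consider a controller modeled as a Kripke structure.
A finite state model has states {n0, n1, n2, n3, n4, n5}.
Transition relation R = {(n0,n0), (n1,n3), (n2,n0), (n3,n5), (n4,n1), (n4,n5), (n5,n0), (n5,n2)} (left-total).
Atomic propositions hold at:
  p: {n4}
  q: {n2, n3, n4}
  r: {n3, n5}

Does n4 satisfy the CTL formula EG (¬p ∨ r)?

Sat(¬p) = {n0, n1, n2, n3, n5}
Sat(¬p ∨ r) = {n0, n1, n2, n3, n5}
EG (¬p ∨ r): greatest fixpoint, start Z0 = {n0, n1, n2, n3, n5}, keep only states in Sat with some successor in Z. Already a fixed point.
Sat(EG (¬p ∨ r)) = {n0, n1, n2, n3, n5}
n4 ∉ Sat(EG (¬p ∨ r)) = {n0, n1, n2, n3, n5}, so the formula does not hold at n4.

No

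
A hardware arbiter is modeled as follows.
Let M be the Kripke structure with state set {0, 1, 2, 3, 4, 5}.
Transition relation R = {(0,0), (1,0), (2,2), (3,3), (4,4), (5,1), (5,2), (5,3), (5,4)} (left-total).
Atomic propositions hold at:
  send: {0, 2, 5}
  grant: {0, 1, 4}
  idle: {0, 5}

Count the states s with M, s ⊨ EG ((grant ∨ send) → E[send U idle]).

3

Sat(grant ∨ send) = {0, 1, 2, 4, 5}
E[send U idle]: least fixpoint, start Z0 = Sat(idle) = {0, 5}, add states in Sat(send) with some successor in Z. Already a fixed point.
Sat(E[send U idle]) = {0, 5}
Sat((grant ∨ send) → E[send U idle]) = {0, 3, 5}
EG ((grant ∨ send) → E[send U idle]): greatest fixpoint, start Z0 = {0, 3, 5}, keep only states in Sat with some successor in Z. Already a fixed point.
Sat(EG ((grant ∨ send) → E[send U idle])) = {0, 3, 5}
|Sat(EG ((grant ∨ send) → E[send U idle]))| = |{0, 3, 5}| = 3.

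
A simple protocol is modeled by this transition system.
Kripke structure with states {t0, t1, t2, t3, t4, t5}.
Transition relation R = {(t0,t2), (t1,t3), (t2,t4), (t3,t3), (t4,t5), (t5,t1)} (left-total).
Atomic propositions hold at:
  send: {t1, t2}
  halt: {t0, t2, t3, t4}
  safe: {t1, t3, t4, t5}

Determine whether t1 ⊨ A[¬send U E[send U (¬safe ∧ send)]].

Sat(¬send) = {t0, t3, t4, t5}
Sat(¬safe) = {t0, t2}
Sat(¬safe ∧ send) = {t2}
E[send U (¬safe ∧ send)]: least fixpoint, start Z0 = Sat((¬safe ∧ send)) = {t2}, add states in Sat(send) with some successor in Z. Already a fixed point.
Sat(E[send U (¬safe ∧ send)]) = {t2}
A[¬send U E[send U (¬safe ∧ send)]]: least fixpoint, start Z0 = Sat(E[send U (¬safe ∧ send)]) = {t2}, add states in Sat(¬send) with every successor in Z. Z1 = {t0, t2}; fixed.
Sat(A[¬send U E[send U (¬safe ∧ send)]]) = {t0, t2}
t1 ∉ Sat(A[¬send U E[send U (¬safe ∧ send)]]) = {t0, t2}, so the formula does not hold at t1.

No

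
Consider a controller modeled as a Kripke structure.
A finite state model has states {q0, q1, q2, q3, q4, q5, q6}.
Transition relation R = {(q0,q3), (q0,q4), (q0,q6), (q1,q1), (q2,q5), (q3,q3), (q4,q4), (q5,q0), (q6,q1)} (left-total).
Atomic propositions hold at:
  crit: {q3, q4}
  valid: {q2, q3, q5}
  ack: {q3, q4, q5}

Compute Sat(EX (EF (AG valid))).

{q0, q2, q3, q5}

AG valid: greatest fixpoint, start Z0 = {q2, q3, q5}, keep only states in Sat with every successor in Z. Z1 = {q2, q3}; Z2 = {q3}; fixed.
Sat(AG valid) = {q3}
EF (AG valid): least fixpoint, start Z0 = {q3}, add states with some successor in Z. Z1 = {q0, q3}; Z2 = {q0, q3, q5}; Z3 = {q0, q2, q3, q5}; fixed.
Sat(EF (AG valid)) = {q0, q2, q3, q5}
Sat(EX (EF (AG valid))) = {s : some successor in {q0, q2, q3, q5}} = {q0, q2, q3, q5}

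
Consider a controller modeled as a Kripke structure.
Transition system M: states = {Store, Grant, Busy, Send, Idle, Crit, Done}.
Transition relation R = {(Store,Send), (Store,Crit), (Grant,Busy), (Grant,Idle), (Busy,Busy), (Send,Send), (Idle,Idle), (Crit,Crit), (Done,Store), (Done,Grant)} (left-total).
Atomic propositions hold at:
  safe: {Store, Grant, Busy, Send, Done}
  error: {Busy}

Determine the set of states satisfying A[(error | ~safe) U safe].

{Store, Grant, Busy, Send, Done}

Sat(~safe) = {Idle, Crit}
Sat(error | ~safe) = {Busy, Idle, Crit}
A[(error | ~safe) U safe]: least fixpoint, start Z0 = Sat(safe) = {Store, Grant, Busy, Send, Done}, add states in Sat(error | ~safe) with every successor in Z. Already a fixed point.
Sat(A[(error | ~safe) U safe]) = {Store, Grant, Busy, Send, Done}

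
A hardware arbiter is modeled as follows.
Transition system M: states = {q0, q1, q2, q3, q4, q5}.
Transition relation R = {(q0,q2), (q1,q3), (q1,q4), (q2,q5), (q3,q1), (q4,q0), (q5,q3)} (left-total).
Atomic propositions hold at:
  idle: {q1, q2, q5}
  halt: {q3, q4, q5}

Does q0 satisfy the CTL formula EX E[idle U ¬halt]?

Yes

Sat(¬halt) = {q0, q1, q2}
E[idle U ¬halt]: least fixpoint, start Z0 = Sat(¬halt) = {q0, q1, q2}, add states in Sat(idle) with some successor in Z. Already a fixed point.
Sat(E[idle U ¬halt]) = {q0, q1, q2}
Sat(EX E[idle U ¬halt]) = {s : some successor in {q0, q1, q2}} = {q0, q3, q4}
q0 ∈ Sat(EX E[idle U ¬halt]) = {q0, q3, q4}, so the formula holds at q0.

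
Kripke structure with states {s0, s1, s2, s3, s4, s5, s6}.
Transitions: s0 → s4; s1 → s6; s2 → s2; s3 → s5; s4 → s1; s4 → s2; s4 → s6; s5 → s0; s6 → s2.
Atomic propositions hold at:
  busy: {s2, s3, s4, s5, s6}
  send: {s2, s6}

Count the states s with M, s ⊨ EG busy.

EG busy: greatest fixpoint, start Z0 = {s2, s3, s4, s5, s6}, keep only states in Sat with some successor in Z. Z1 = {s2, s3, s4, s6}; Z2 = {s2, s4, s6}; fixed.
Sat(EG busy) = {s2, s4, s6}
|Sat(EG busy)| = |{s2, s4, s6}| = 3.

3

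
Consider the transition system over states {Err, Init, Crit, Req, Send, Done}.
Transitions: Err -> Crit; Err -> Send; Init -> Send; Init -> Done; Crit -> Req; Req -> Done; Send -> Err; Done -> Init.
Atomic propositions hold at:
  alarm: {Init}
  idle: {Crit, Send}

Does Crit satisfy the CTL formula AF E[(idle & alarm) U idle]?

Sat(idle & alarm) = ∅
E[(idle & alarm) U idle]: least fixpoint, start Z0 = Sat(idle) = {Crit, Send}, add states in Sat(idle & alarm) with some successor in Z. Already a fixed point.
Sat(E[(idle & alarm) U idle]) = {Crit, Send}
AF E[(idle & alarm) U idle]: least fixpoint, start Z0 = {Crit, Send}, add states with every successor in Z. Z1 = {Err, Crit, Send}; fixed.
Sat(AF E[(idle & alarm) U idle]) = {Err, Crit, Send}
Crit ∈ Sat(AF E[(idle & alarm) U idle]) = {Err, Crit, Send}, so the formula holds at Crit.

Yes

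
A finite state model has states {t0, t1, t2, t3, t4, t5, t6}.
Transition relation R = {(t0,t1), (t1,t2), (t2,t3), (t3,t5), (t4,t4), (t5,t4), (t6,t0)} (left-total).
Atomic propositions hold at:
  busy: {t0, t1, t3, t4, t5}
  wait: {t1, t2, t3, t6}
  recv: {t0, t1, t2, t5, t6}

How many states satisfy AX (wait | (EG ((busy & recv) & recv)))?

3

Sat(busy & recv) = {t0, t1, t5}
Sat((busy & recv) & recv) = {t0, t1, t5}
EG ((busy & recv) & recv): greatest fixpoint, start Z0 = {t0, t1, t5}, keep only states in Sat with some successor in Z. Z1 = {t0}; Z2 = ∅; fixed.
Sat(EG ((busy & recv) & recv)) = ∅
Sat(wait | (EG ((busy & recv) & recv))) = {t1, t2, t3, t6}
Sat(AX (wait | (EG ((busy & recv) & recv)))) = {s : every successor in {t1, t2, t3, t6}} = {t0, t1, t2}
|Sat(AX (wait | (EG ((busy & recv) & recv))))| = |{t0, t1, t2}| = 3.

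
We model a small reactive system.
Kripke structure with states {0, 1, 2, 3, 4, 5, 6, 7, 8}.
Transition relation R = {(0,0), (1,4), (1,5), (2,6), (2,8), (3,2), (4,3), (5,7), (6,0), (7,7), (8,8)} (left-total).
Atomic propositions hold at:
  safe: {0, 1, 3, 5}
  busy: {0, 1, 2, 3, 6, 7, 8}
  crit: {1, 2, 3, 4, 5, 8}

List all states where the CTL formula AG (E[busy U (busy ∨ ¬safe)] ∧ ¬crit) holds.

Sat(¬safe) = {2, 4, 6, 7, 8}
Sat(busy ∨ ¬safe) = {0, 1, 2, 3, 4, 6, 7, 8}
E[busy U (busy ∨ ¬safe)]: least fixpoint, start Z0 = Sat((busy ∨ ¬safe)) = {0, 1, 2, 3, 4, 6, 7, 8}, add states in Sat(busy) with some successor in Z. Already a fixed point.
Sat(E[busy U (busy ∨ ¬safe)]) = {0, 1, 2, 3, 4, 6, 7, 8}
Sat(¬crit) = {0, 6, 7}
Sat(E[busy U (busy ∨ ¬safe)] ∧ ¬crit) = {0, 6, 7}
AG (E[busy U (busy ∨ ¬safe)] ∧ ¬crit): greatest fixpoint, start Z0 = {0, 6, 7}, keep only states in Sat with every successor in Z. Already a fixed point.
Sat(AG (E[busy U (busy ∨ ¬safe)] ∧ ¬crit)) = {0, 6, 7}

{0, 6, 7}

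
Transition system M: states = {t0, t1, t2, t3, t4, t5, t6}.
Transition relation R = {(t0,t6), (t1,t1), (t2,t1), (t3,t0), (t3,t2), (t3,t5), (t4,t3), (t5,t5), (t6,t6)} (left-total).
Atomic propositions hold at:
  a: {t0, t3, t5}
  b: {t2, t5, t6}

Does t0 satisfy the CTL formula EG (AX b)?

Yes

Sat(AX b) = {s : every successor in {t2, t5, t6}} = {t0, t5, t6}
EG (AX b): greatest fixpoint, start Z0 = {t0, t5, t6}, keep only states in Sat with some successor in Z. Already a fixed point.
Sat(EG (AX b)) = {t0, t5, t6}
t0 ∈ Sat(EG (AX b)) = {t0, t5, t6}, so the formula holds at t0.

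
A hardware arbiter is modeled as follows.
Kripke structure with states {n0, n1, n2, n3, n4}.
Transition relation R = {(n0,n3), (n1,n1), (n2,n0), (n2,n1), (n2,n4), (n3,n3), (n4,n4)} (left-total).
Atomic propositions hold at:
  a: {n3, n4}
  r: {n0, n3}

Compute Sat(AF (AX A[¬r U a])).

{n0, n3, n4}

Sat(¬r) = {n1, n2, n4}
A[¬r U a]: least fixpoint, start Z0 = Sat(a) = {n3, n4}, add states in Sat(¬r) with every successor in Z. Already a fixed point.
Sat(A[¬r U a]) = {n3, n4}
Sat(AX A[¬r U a]) = {s : every successor in {n3, n4}} = {n0, n3, n4}
AF (AX A[¬r U a]): least fixpoint, start Z0 = {n0, n3, n4}, add states with every successor in Z. Already a fixed point.
Sat(AF (AX A[¬r U a])) = {n0, n3, n4}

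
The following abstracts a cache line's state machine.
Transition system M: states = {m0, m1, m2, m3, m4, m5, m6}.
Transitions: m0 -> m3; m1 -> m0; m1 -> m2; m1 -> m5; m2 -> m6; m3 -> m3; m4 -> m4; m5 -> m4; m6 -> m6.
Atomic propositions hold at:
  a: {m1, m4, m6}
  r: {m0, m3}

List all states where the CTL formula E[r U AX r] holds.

{m0, m3}

Sat(AX r) = {s : every successor in {m0, m3}} = {m0, m3}
E[r U AX r]: least fixpoint, start Z0 = Sat(AX r) = {m0, m3}, add states in Sat(r) with some successor in Z. Already a fixed point.
Sat(E[r U AX r]) = {m0, m3}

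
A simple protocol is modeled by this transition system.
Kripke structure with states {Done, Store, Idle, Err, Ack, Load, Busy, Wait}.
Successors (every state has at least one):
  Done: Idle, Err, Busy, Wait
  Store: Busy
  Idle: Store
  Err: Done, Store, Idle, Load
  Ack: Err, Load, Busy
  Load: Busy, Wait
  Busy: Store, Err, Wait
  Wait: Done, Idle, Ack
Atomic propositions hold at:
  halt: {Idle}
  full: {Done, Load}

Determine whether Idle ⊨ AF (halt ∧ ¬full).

Sat(¬full) = {Store, Idle, Err, Ack, Busy, Wait}
Sat(halt ∧ ¬full) = {Idle}
AF (halt ∧ ¬full): least fixpoint, start Z0 = {Idle}, add states with every successor in Z. Already a fixed point.
Sat(AF (halt ∧ ¬full)) = {Idle}
Idle ∈ Sat(AF (halt ∧ ¬full)) = {Idle}, so the formula holds at Idle.

Yes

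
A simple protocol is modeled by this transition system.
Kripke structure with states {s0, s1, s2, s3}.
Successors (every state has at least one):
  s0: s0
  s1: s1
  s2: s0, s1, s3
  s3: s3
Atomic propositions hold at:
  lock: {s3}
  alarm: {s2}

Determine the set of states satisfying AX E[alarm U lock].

E[alarm U lock]: least fixpoint, start Z0 = Sat(lock) = {s3}, add states in Sat(alarm) with some successor in Z. Z1 = {s2, s3}; fixed.
Sat(E[alarm U lock]) = {s2, s3}
Sat(AX E[alarm U lock]) = {s : every successor in {s2, s3}} = {s3}

{s3}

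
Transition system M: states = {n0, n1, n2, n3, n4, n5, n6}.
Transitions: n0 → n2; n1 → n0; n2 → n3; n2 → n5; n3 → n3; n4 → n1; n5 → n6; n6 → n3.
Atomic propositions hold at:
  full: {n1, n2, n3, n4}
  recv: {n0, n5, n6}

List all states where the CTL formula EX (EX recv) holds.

Sat(EX recv) = {s : some successor in {n0, n5, n6}} = {n1, n2, n5}
Sat(EX (EX recv)) = {s : some successor in {n1, n2, n5}} = {n0, n2, n4}

{n0, n2, n4}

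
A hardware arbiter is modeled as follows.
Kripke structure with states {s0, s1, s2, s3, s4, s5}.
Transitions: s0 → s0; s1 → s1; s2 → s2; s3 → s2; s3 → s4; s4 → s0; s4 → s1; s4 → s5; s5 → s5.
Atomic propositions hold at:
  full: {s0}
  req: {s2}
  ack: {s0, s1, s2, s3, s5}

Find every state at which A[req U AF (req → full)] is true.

Sat(req → full) = {s0, s1, s3, s4, s5}
AF (req → full): least fixpoint, start Z0 = {s0, s1, s3, s4, s5}, add states with every successor in Z. Already a fixed point.
Sat(AF (req → full)) = {s0, s1, s3, s4, s5}
A[req U AF (req → full)]: least fixpoint, start Z0 = Sat(AF (req → full)) = {s0, s1, s3, s4, s5}, add states in Sat(req) with every successor in Z. Already a fixed point.
Sat(A[req U AF (req → full)]) = {s0, s1, s3, s4, s5}

{s0, s1, s3, s4, s5}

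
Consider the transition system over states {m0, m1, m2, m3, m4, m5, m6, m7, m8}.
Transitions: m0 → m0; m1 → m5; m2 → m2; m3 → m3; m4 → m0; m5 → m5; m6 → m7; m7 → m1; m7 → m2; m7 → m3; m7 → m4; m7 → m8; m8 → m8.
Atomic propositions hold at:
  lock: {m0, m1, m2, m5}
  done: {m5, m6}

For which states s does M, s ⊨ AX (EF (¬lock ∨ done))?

Sat(¬lock) = {m3, m4, m6, m7, m8}
Sat(¬lock ∨ done) = {m3, m4, m5, m6, m7, m8}
EF (¬lock ∨ done): least fixpoint, start Z0 = {m3, m4, m5, m6, m7, m8}, add states with some successor in Z. Z1 = {m1, m3, m4, m5, m6, m7, m8}; fixed.
Sat(EF (¬lock ∨ done)) = {m1, m3, m4, m5, m6, m7, m8}
Sat(AX (EF (¬lock ∨ done))) = {s : every successor in {m1, m3, m4, m5, m6, m7, m8}} = {m1, m3, m5, m6, m8}

{m1, m3, m5, m6, m8}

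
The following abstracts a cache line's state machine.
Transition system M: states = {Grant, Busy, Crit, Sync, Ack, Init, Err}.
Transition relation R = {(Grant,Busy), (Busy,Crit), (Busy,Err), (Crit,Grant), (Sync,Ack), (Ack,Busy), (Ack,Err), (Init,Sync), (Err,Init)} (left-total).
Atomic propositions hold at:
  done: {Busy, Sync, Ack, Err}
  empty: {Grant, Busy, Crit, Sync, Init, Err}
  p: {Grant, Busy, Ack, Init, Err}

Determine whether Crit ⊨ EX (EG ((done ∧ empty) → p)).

Sat(done ∧ empty) = {Busy, Sync, Err}
Sat((done ∧ empty) → p) = {Grant, Busy, Crit, Ack, Init, Err}
EG ((done ∧ empty) → p): greatest fixpoint, start Z0 = {Grant, Busy, Crit, Ack, Init, Err}, keep only states in Sat with some successor in Z. Z1 = {Grant, Busy, Crit, Ack, Err}; Z2 = {Grant, Busy, Crit, Ack}; fixed.
Sat(EG ((done ∧ empty) → p)) = {Grant, Busy, Crit, Ack}
Sat(EX (EG ((done ∧ empty) → p))) = {s : some successor in {Grant, Busy, Crit, Ack}} = {Grant, Busy, Crit, Sync, Ack}
Crit ∈ Sat(EX (EG ((done ∧ empty) → p))) = {Grant, Busy, Crit, Sync, Ack}, so the formula holds at Crit.

Yes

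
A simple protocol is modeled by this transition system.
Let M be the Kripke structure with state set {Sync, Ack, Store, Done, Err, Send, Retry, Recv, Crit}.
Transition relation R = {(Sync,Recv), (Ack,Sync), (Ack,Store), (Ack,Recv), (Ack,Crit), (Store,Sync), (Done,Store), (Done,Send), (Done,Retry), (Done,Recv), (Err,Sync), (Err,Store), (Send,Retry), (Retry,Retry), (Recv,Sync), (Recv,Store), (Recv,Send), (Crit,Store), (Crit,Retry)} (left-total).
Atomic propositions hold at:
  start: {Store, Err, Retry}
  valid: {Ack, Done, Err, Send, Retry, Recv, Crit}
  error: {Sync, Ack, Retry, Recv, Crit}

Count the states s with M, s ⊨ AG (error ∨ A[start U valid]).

2

A[start U valid]: least fixpoint, start Z0 = Sat(valid) = {Ack, Done, Err, Send, Retry, Recv, Crit}, add states in Sat(start) with every successor in Z. Already a fixed point.
Sat(A[start U valid]) = {Ack, Done, Err, Send, Retry, Recv, Crit}
Sat(error ∨ A[start U valid]) = {Sync, Ack, Done, Err, Send, Retry, Recv, Crit}
AG (error ∨ A[start U valid]): greatest fixpoint, start Z0 = {Sync, Ack, Done, Err, Send, Retry, Recv, Crit}, keep only states in Sat with every successor in Z. Z1 = {Sync, Send, Retry}; Z2 = {Send, Retry}; fixed.
Sat(AG (error ∨ A[start U valid])) = {Send, Retry}
|Sat(AG (error ∨ A[start U valid]))| = |{Send, Retry}| = 2.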